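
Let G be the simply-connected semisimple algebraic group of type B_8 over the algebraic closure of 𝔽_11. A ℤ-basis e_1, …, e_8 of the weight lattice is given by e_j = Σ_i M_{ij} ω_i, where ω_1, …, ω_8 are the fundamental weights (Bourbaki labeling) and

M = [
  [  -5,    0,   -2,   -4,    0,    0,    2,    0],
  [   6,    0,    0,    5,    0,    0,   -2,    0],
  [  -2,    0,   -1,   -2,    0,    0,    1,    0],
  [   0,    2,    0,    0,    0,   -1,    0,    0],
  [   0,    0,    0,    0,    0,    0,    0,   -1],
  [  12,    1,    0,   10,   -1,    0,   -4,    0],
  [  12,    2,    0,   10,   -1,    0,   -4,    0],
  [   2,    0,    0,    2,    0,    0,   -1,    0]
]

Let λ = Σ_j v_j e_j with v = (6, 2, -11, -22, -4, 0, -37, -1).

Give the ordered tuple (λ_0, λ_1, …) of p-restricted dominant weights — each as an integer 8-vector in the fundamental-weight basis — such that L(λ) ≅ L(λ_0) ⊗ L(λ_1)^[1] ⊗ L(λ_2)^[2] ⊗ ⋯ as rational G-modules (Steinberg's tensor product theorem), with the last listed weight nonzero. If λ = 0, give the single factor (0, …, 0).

((6, 0, 6, 4, 1, 6, 8, 5),)

ω-coordinates c = M·v, v = (6, 2, -11, -22, -4, 0, -37, -1):
  c_1 = (-5)·(6) + (0)·(2) + (-2)·(-11) + (-4)·(-22) + (0)·(-4) + (0)·(0) + (2)·(-37) + (0)·(-1) = 6
  c_2 = (6)·(6) + (0)·(2) + (0)·(-11) + (5)·(-22) + (0)·(-4) + (0)·(0) + (-2)·(-37) + (0)·(-1) = 0
  c_3 = (-2)·(6) + (0)·(2) + (-1)·(-11) + (-2)·(-22) + (0)·(-4) + (0)·(0) + (1)·(-37) + (0)·(-1) = 6
  c_4 = (0)·(6) + (2)·(2) + (0)·(-11) + (0)·(-22) + (0)·(-4) + (-1)·(0) + (0)·(-37) + (0)·(-1) = 4
  c_5 = (0)·(6) + (0)·(2) + (0)·(-11) + (0)·(-22) + (0)·(-4) + (0)·(0) + (0)·(-37) + (-1)·(-1) = 1
  c_6 = (12)·(6) + (1)·(2) + (0)·(-11) + (10)·(-22) + (-1)·(-4) + (0)·(0) + (-4)·(-37) + (0)·(-1) = 6
  c_7 = (12)·(6) + (2)·(2) + (0)·(-11) + (10)·(-22) + (-1)·(-4) + (0)·(0) + (-4)·(-37) + (0)·(-1) = 8
  c_8 = (2)·(6) + (0)·(2) + (0)·(-11) + (2)·(-22) + (0)·(-4) + (0)·(0) + (-1)·(-37) + (0)·(-1) = 5
Expand coordinatewise in base 11:
  c_1 = 6 = 6·11^0
  c_2 = 0
  c_3 = 6 = 6·11^0
  c_4 = 4 = 4·11^0
  c_5 = 1 = 1·11^0
  c_6 = 6 = 6·11^0
  c_7 = 8 = 8·11^0
  c_8 = 5 = 5·11^0
p-restricted factor λ_0 = (6, 0, 6, 4, 1, 6, 8, 5)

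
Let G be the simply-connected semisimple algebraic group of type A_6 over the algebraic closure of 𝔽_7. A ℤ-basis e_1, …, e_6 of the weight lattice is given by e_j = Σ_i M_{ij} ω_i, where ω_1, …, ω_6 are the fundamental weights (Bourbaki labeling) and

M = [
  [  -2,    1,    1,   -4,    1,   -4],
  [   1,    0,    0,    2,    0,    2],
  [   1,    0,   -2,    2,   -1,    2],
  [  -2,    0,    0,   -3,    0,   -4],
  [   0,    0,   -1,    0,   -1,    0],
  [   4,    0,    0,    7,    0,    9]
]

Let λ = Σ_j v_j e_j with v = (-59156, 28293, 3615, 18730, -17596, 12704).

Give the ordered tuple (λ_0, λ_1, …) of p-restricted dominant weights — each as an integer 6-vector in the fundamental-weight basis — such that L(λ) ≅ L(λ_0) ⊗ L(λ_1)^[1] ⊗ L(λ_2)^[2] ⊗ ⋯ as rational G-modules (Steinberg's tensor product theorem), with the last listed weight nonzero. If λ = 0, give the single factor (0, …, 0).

((0, 2, 1, 1, 2, 2), (4, 5, 2, 5, 2, 0), (0, 5, 0, 6, 5, 5), (6, 3, 6, 4, 5, 4), (2, 1, 5, 4, 5, 3))

Change of basis e → ω: c = M·v where v = (-59156, 28293, 3615, 18730, -17596, 12704):
  c_1 = -2*-59156 + 1*28293 + 1*3615 + -4*18730 + 1*-17596 + -4*12704 = 6888
  c_2 = 1*-59156 + 0*28293 + 0*3615 + 2*18730 + 0*-17596 + 2*12704 = 3712
  c_3 = 1*-59156 + 0*28293 + -2*3615 + 2*18730 + -1*-17596 + 2*12704 = 14078
  c_4 = -2*-59156 + 0*28293 + 0*3615 + -3*18730 + 0*-17596 + -4*12704 = 11306
  c_5 = 0*-59156 + 0*28293 + -1*3615 + 0*18730 + -1*-17596 + 0*12704 = 13981
  c_6 = 4*-59156 + 0*28293 + 0*3615 + 7*18730 + 0*-17596 + 9*12704 = 8822
p = 7; digits c_i = Σ_j d_{ij}·7^j, 0 ≤ d_{ij} < 7:
  c_1 = 6888 = 0·7^0 + 4·7^1 + 0·7^2 + 6·7^3 + 2·7^4
  c_2 = 3712 = 2·7^0 + 5·7^1 + 5·7^2 + 3·7^3 + 1·7^4
  c_3 = 14078 = 1·7^0 + 2·7^1 + 0·7^2 + 6·7^3 + 5·7^4
  c_4 = 11306 = 1·7^0 + 5·7^1 + 6·7^2 + 4·7^3 + 4·7^4
  c_5 = 13981 = 2·7^0 + 2·7^1 + 5·7^2 + 5·7^3 + 5·7^4
  c_6 = 8822 = 2·7^0 + 0·7^1 + 5·7^2 + 4·7^3 + 3·7^4
p-restricted factor λ_0 = (0, 2, 1, 1, 2, 2)
p-restricted factor λ_1 = (4, 5, 2, 5, 2, 0)
p-restricted factor λ_2 = (0, 5, 0, 6, 5, 5)
p-restricted factor λ_3 = (6, 3, 6, 4, 5, 4)
p-restricted factor λ_4 = (2, 1, 5, 4, 5, 3)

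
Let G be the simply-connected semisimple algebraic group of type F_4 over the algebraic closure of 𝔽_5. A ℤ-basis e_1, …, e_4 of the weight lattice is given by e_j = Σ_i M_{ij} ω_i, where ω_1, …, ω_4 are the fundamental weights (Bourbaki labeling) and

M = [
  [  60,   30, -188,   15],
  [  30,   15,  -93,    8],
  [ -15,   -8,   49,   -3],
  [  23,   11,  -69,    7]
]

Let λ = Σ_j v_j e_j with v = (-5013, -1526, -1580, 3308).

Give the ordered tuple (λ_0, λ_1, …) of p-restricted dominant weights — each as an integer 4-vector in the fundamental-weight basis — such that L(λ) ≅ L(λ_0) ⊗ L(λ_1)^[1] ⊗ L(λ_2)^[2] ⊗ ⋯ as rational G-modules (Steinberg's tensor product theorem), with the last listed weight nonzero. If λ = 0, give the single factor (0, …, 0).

((0, 4, 4, 1), (0, 4, 1, 3), (4, 4, 2, 3))

ω-coordinates c = M·v, v = (-5013, -1526, -1580, 3308):
  c_1 = (60)·(-5013) + (30)·(-1526) + (-188)·(-1580) + (15)·(3308) = 100
  c_2 = (30)·(-5013) + (15)·(-1526) + (-93)·(-1580) + (8)·(3308) = 124
  c_3 = (-15)·(-5013) + (-8)·(-1526) + (49)·(-1580) + (-3)·(3308) = 59
  c_4 = (23)·(-5013) + (11)·(-1526) + (-69)·(-1580) + (7)·(3308) = 91
Expand coordinatewise in base 5:
  c_1 = 100 = 0·5^0 + 0·5^1 + 4·5^2
  c_2 = 124 = 4·5^0 + 4·5^1 + 4·5^2
  c_3 = 59 = 4·5^0 + 1·5^1 + 2·5^2
  c_4 = 91 = 1·5^0 + 3·5^1 + 3·5^2
λ_0 = (0, 4, 4, 1)
λ_1 = (0, 4, 1, 3)
λ_2 = (4, 4, 2, 3)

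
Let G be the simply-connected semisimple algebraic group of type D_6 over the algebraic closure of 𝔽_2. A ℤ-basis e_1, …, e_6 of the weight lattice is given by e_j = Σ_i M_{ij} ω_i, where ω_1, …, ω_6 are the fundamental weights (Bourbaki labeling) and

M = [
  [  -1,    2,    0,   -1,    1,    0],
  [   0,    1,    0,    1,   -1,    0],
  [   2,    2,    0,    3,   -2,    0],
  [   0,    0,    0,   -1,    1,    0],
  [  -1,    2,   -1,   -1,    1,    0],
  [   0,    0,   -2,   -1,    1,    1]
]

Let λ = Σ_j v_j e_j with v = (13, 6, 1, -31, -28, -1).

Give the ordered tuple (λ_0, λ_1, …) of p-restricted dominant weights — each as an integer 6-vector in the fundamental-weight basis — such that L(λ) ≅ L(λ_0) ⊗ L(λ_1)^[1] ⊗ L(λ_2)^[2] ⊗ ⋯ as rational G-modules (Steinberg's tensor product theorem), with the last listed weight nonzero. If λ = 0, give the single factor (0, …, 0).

((0, 1, 1, 1, 1, 0), (1, 1, 0, 1, 0, 0))

Change of basis e → ω: c = M·v where v = (13, 6, 1, -31, -28, -1):
  c_1 = (-1)·(13) + (2)·(6) + (0)·(1) + (-1)·(-31) + (1)·(-28) + (0)·(-1) = 2
  c_2 = (0)·(13) + (1)·(6) + (0)·(1) + (1)·(-31) + (-1)·(-28) + (0)·(-1) = 3
  c_3 = (2)·(13) + (2)·(6) + (0)·(1) + (3)·(-31) + (-2)·(-28) + (0)·(-1) = 1
  c_4 = (0)·(13) + (0)·(6) + (0)·(1) + (-1)·(-31) + (1)·(-28) + (0)·(-1) = 3
  c_5 = (-1)·(13) + (2)·(6) + (-1)·(1) + (-1)·(-31) + (1)·(-28) + (0)·(-1) = 1
  c_6 = (0)·(13) + (0)·(6) + (-2)·(1) + (-1)·(-31) + (1)·(-28) + (1)·(-1) = 0
Base-2 expansion of each c_i:
  c_1 = 2 = 0·2^0 + 1·2^1
  c_2 = 3 = 1·2^0 + 1·2^1
  c_3 = 1 = 1·2^0
  c_4 = 3 = 1·2^0 + 1·2^1
  c_5 = 1 = 1·2^0
  c_6 = 0
p-restricted factor λ_0 = (0, 1, 1, 1, 1, 0)
p-restricted factor λ_1 = (1, 1, 0, 1, 0, 0)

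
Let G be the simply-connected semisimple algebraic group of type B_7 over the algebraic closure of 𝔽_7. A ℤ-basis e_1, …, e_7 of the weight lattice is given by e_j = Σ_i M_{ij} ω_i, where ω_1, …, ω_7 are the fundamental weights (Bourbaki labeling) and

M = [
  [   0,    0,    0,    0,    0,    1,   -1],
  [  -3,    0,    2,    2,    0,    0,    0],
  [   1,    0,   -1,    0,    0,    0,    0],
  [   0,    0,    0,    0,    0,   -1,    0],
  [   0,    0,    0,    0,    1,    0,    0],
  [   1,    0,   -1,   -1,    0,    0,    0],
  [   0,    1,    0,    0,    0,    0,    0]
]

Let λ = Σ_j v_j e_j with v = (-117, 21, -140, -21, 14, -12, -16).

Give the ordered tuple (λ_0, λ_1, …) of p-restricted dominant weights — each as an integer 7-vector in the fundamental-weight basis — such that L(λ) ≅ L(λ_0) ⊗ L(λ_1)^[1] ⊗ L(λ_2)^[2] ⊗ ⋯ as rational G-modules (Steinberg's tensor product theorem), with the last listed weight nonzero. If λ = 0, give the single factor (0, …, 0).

((4, 1, 2, 5, 0, 2, 0), (0, 4, 3, 1, 2, 6, 3))

Converting to the ω-basis (c_i = row i of M dotted with v = (-117, 21, -140, -21, 14, -12, -16)):
  c_1 = (0)·(-117) + (0)·(21) + (0)·(-140) + (0)·(-21) + (0)·(14) + (1)·(-12) + (-1)·(-16) = 4
  c_2 = (-3)·(-117) + (0)·(21) + (2)·(-140) + (2)·(-21) + (0)·(14) + (0)·(-12) + (0)·(-16) = 29
  c_3 = (1)·(-117) + (0)·(21) + (-1)·(-140) + (0)·(-21) + (0)·(14) + (0)·(-12) + (0)·(-16) = 23
  c_4 = (0)·(-117) + (0)·(21) + (0)·(-140) + (0)·(-21) + (0)·(14) + (-1)·(-12) + (0)·(-16) = 12
  c_5 = (0)·(-117) + (0)·(21) + (0)·(-140) + (0)·(-21) + (1)·(14) + (0)·(-12) + (0)·(-16) = 14
  c_6 = (1)·(-117) + (0)·(21) + (-1)·(-140) + (-1)·(-21) + (0)·(14) + (0)·(-12) + (0)·(-16) = 44
  c_7 = (0)·(-117) + (1)·(21) + (0)·(-140) + (0)·(-21) + (0)·(14) + (0)·(-12) + (0)·(-16) = 21
p = 7; digits c_i = Σ_j d_{ij}·7^j, 0 ≤ d_{ij} < 7:
  c_1 = 4 = 4·7^0
  c_2 = 29 = 1·7^0 + 4·7^1
  c_3 = 23 = 2·7^0 + 3·7^1
  c_4 = 12 = 5·7^0 + 1·7^1
  c_5 = 14 = 0·7^0 + 2·7^1
  c_6 = 44 = 2·7^0 + 6·7^1
  c_7 = 21 = 0·7^0 + 3·7^1
λ_0 = (4, 1, 2, 5, 0, 2, 0)
λ_1 = (0, 4, 3, 1, 2, 6, 3)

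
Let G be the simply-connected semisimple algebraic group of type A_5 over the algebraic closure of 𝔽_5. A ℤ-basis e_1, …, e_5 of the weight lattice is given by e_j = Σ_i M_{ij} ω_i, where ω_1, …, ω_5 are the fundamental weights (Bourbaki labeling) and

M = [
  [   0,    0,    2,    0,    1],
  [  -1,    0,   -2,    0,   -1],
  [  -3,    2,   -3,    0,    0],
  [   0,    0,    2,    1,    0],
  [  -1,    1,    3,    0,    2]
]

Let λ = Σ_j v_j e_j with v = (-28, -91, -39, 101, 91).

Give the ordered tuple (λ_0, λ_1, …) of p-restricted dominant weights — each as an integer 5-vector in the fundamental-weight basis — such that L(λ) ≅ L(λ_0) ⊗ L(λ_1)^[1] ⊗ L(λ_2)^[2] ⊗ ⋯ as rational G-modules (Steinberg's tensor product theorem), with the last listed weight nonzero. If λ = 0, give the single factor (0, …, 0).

((3, 0, 4, 3, 2), (2, 3, 3, 4, 0))

Change of basis e → ω: c = M·v where v = (-28, -91, -39, 101, 91):
  c_1 = 0*-28 + 0*-91 + 2*-39 + 0*101 + 1*91 = 13
  c_2 = -1*-28 + 0*-91 + -2*-39 + 0*101 + -1*91 = 15
  c_3 = -3*-28 + 2*-91 + -3*-39 + 0*101 + 0*91 = 19
  c_4 = 0*-28 + 0*-91 + 2*-39 + 1*101 + 0*91 = 23
  c_5 = -1*-28 + 1*-91 + 3*-39 + 0*101 + 2*91 = 2
Expand coordinatewise in base 5:
  c_1 = 13 = 3·5^0 + 2·5^1
  c_2 = 15 = 0·5^0 + 3·5^1
  c_3 = 19 = 4·5^0 + 3·5^1
  c_4 = 23 = 3·5^0 + 4·5^1
  c_5 = 2 = 2·5^0
p-restricted factor λ_0 = (3, 0, 4, 3, 2)
p-restricted factor λ_1 = (2, 3, 3, 4, 0)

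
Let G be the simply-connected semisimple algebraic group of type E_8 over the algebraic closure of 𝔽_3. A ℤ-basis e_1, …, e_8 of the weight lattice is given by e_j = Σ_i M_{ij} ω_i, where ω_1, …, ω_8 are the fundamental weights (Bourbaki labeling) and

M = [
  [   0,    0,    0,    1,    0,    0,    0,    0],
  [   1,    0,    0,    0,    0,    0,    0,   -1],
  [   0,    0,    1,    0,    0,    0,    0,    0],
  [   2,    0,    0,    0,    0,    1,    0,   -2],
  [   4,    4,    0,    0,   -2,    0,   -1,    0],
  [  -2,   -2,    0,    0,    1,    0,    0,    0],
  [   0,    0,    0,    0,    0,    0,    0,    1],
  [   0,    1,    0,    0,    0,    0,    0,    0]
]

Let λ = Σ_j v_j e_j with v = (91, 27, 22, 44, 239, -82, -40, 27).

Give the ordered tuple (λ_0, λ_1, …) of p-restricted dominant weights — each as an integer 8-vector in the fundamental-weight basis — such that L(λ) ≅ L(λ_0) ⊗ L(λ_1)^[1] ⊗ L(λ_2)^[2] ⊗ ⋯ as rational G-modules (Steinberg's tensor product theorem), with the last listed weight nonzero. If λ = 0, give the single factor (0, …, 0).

Compute c_i = Σ_j M_{ij} v_j with v = (91, 27, 22, 44, 239, -82, -40, 27):
  c_1 = 0*91 + 0*27 + 0*22 + 1*44 + 0*239 + 0*-82 + 0*-40 + 0*27 = 44
  c_2 = 1*91 + 0*27 + 0*22 + 0*44 + 0*239 + 0*-82 + 0*-40 + -1*27 = 64
  c_3 = 0*91 + 0*27 + 1*22 + 0*44 + 0*239 + 0*-82 + 0*-40 + 0*27 = 22
  c_4 = 2*91 + 0*27 + 0*22 + 0*44 + 0*239 + 1*-82 + 0*-40 + -2*27 = 46
  c_5 = 4*91 + 4*27 + 0*22 + 0*44 + -2*239 + 0*-82 + -1*-40 + 0*27 = 34
  c_6 = -2*91 + -2*27 + 0*22 + 0*44 + 1*239 + 0*-82 + 0*-40 + 0*27 = 3
  c_7 = 0*91 + 0*27 + 0*22 + 0*44 + 0*239 + 0*-82 + 0*-40 + 1*27 = 27
  c_8 = 0*91 + 1*27 + 0*22 + 0*44 + 0*239 + 0*-82 + 0*-40 + 0*27 = 27
Writing each c_i in base p = 3:
  c_1 = 44 = 2·3^0 + 2·3^1 + 1·3^2 + 1·3^3
  c_2 = 64 = 1·3^0 + 0·3^1 + 1·3^2 + 2·3^3
  c_3 = 22 = 1·3^0 + 1·3^1 + 2·3^2
  c_4 = 46 = 1·3^0 + 0·3^1 + 2·3^2 + 1·3^3
  c_5 = 34 = 1·3^0 + 2·3^1 + 0·3^2 + 1·3^3
  c_6 = 3 = 0·3^0 + 1·3^1
  c_7 = 27 = 0·3^0 + 0·3^1 + 0·3^2 + 1·3^3
  c_8 = 27 = 0·3^0 + 0·3^1 + 0·3^2 + 1·3^3
λ_0 = (2, 1, 1, 1, 1, 0, 0, 0)
λ_1 = (2, 0, 1, 0, 2, 1, 0, 0)
λ_2 = (1, 1, 2, 2, 0, 0, 0, 0)
λ_3 = (1, 2, 0, 1, 1, 0, 1, 1)

((2, 1, 1, 1, 1, 0, 0, 0), (2, 0, 1, 0, 2, 1, 0, 0), (1, 1, 2, 2, 0, 0, 0, 0), (1, 2, 0, 1, 1, 0, 1, 1))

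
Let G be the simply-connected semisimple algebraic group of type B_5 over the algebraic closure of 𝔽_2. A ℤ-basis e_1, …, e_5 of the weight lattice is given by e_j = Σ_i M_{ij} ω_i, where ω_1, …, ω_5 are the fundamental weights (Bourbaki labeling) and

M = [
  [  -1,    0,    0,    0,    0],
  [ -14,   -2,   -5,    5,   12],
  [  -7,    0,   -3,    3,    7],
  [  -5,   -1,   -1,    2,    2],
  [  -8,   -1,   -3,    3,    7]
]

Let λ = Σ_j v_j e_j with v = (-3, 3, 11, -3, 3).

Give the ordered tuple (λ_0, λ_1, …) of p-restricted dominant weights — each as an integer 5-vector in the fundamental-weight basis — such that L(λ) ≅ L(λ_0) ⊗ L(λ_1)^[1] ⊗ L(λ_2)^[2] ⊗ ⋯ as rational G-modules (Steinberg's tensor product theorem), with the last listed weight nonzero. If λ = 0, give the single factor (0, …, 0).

((1, 0, 0, 1, 0), (1, 1, 0, 0, 0))

Converting to the ω-basis (c_i = row i of M dotted with v = (-3, 3, 11, -3, 3)):
  c_1 = (-1)·(-3) + (0)·(3) + (0)·(11) + (0)·(-3) + (0)·(3) = 3
  c_2 = (-14)·(-3) + (-2)·(3) + (-5)·(11) + (5)·(-3) + (12)·(3) = 2
  c_3 = (-7)·(-3) + (0)·(3) + (-3)·(11) + (3)·(-3) + (7)·(3) = 0
  c_4 = (-5)·(-3) + (-1)·(3) + (-1)·(11) + (2)·(-3) + (2)·(3) = 1
  c_5 = (-8)·(-3) + (-1)·(3) + (-3)·(11) + (3)·(-3) + (7)·(3) = 0
p = 2; digits c_i = Σ_j d_{ij}·2^j, 0 ≤ d_{ij} < 2:
  c_1 = 3 = 1·2^0 + 1·2^1
  c_2 = 2 = 0·2^0 + 1·2^1
  c_3 = 0
  c_4 = 1 = 1·2^0
  c_5 = 0
Factor λ_0 = (1, 0, 0, 1, 0)
Factor λ_1 = (1, 1, 0, 0, 0)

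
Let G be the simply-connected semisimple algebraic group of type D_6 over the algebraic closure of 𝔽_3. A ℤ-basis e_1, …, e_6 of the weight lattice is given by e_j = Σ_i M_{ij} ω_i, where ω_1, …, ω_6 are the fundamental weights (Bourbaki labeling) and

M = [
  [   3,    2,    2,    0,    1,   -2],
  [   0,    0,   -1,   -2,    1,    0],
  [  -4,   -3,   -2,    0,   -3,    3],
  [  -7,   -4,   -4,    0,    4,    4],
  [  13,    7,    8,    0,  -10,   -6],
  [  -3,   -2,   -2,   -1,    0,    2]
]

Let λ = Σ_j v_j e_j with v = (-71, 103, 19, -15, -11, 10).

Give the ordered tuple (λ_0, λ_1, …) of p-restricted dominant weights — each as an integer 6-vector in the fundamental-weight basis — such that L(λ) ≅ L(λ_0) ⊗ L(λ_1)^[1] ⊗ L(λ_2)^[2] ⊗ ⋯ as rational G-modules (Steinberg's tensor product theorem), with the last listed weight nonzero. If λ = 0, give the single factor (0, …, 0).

In the fundamental-weight basis, λ has coordinates c = M·v (v = (-71, 103, 19, -15, -11, 10)):
  c_1 = (3)·(-71) + (2)·(103) + (2)·(19) + (0)·(-15) + (1)·(-11) + (-2)·(10) = 0
  c_2 = (0)·(-71) + (0)·(103) + (-1)·(19) + (-2)·(-15) + (1)·(-11) + (0)·(10) = 0
  c_3 = (-4)·(-71) + (-3)·(103) + (-2)·(19) + (0)·(-15) + (-3)·(-11) + (3)·(10) = 0
  c_4 = (-7)·(-71) + (-4)·(103) + (-4)·(19) + (0)·(-15) + (4)·(-11) + (4)·(10) = 5
  c_5 = (13)·(-71) + (7)·(103) + (8)·(19) + (0)·(-15) + (-10)·(-11) + (-6)·(10) = 0
  c_6 = (-3)·(-71) + (-2)·(103) + (-2)·(19) + (-1)·(-15) + (0)·(-11) + (2)·(10) = 4
p = 3; digits c_i = Σ_j d_{ij}·3^j, 0 ≤ d_{ij} < 3:
  c_1 = 0
  c_2 = 0
  c_3 = 0
  c_4 = 5 = 2·3^0 + 1·3^1
  c_5 = 0
  c_6 = 4 = 1·3^0 + 1·3^1
Factor λ_0 = (0, 0, 0, 2, 0, 1)
Factor λ_1 = (0, 0, 0, 1, 0, 1)

((0, 0, 0, 2, 0, 1), (0, 0, 0, 1, 0, 1))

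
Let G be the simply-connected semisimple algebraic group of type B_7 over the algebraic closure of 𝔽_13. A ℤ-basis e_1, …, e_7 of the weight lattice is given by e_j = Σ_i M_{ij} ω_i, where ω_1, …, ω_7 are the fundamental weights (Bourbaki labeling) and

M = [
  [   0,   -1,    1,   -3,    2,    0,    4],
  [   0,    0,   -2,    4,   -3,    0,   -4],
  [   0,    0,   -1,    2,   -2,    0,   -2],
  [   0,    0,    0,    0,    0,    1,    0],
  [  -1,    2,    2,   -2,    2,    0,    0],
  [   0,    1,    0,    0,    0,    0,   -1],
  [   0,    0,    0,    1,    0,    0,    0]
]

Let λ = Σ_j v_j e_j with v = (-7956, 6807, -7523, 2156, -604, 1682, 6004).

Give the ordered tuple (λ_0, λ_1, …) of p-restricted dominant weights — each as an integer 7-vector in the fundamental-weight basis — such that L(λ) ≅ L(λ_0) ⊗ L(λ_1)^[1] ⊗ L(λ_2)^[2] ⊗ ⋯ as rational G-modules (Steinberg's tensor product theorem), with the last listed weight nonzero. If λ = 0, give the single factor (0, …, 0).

((8, 10, 8, 5, 3, 10, 11), (11, 8, 1, 12, 12, 9, 9), (11, 8, 6, 9, 5, 4, 12))

In the fundamental-weight basis, λ has coordinates c = M·v (v = (-7956, 6807, -7523, 2156, -604, 1682, 6004)):
  c_1 = (0)·(-7956) + (-1)·(6807) + (1)·(-7523) + (-3)·(2156) + (2)·(-604) + 0·1682 + 4·6004 = 2010
  c_2 = (0)·(-7956) + 0·6807 + (-2)·(-7523) + 4·2156 + (-3)·(-604) + 0·1682 + (-4)·(6004) = 1466
  c_3 = (0)·(-7956) + 0·6807 + (-1)·(-7523) + 2·2156 + (-2)·(-604) + 0·1682 + (-2)·(6004) = 1035
  c_4 = (0)·(-7956) + 0·6807 + (0)·(-7523) + 0·2156 + (0)·(-604) + 1·1682 + 0·6004 = 1682
  c_5 = (-1)·(-7956) + 2·6807 + (2)·(-7523) + (-2)·(2156) + (2)·(-604) + 0·1682 + 0·6004 = 1004
  c_6 = (0)·(-7956) + 1·6807 + (0)·(-7523) + 0·2156 + (0)·(-604) + 0·1682 + (-1)·(6004) = 803
  c_7 = (0)·(-7956) + 0·6807 + (0)·(-7523) + 1·2156 + (0)·(-604) + 0·1682 + 0·6004 = 2156
Writing each c_i in base p = 13:
  c_1 = 2010 = 8·13^0 + 11·13^1 + 11·13^2
  c_2 = 1466 = 10·13^0 + 8·13^1 + 8·13^2
  c_3 = 1035 = 8·13^0 + 1·13^1 + 6·13^2
  c_4 = 1682 = 5·13^0 + 12·13^1 + 9·13^2
  c_5 = 1004 = 3·13^0 + 12·13^1 + 5·13^2
  c_6 = 803 = 10·13^0 + 9·13^1 + 4·13^2
  c_7 = 2156 = 11·13^0 + 9·13^1 + 12·13^2
λ_0 = (8, 10, 8, 5, 3, 10, 11)
λ_1 = (11, 8, 1, 12, 12, 9, 9)
λ_2 = (11, 8, 6, 9, 5, 4, 12)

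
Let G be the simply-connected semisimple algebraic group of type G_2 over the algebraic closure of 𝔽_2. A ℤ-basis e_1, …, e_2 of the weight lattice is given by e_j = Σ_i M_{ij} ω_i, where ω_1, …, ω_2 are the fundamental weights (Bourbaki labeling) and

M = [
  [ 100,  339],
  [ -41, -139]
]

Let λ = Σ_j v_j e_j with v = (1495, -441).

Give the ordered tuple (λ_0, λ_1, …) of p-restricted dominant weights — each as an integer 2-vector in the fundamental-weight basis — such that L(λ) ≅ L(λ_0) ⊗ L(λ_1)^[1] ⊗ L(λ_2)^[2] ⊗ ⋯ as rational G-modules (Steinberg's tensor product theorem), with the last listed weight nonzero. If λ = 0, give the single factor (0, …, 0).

((1, 0), (0, 0), (0, 1))

Converting to the ω-basis (c_i = row i of M dotted with v = (1495, -441)):
  c_1 = (100)·(1495) + (339)·(-441) = 1
  c_2 = (-41)·(1495) + (-139)·(-441) = 4
Base-2 expansion of each c_i:
  c_1 = 1 = 1·2^0
  c_2 = 4 = 0·2^0 + 0·2^1 + 1·2^2
Factor λ_0 = (1, 0)
Factor λ_1 = (0, 0)
Factor λ_2 = (0, 1)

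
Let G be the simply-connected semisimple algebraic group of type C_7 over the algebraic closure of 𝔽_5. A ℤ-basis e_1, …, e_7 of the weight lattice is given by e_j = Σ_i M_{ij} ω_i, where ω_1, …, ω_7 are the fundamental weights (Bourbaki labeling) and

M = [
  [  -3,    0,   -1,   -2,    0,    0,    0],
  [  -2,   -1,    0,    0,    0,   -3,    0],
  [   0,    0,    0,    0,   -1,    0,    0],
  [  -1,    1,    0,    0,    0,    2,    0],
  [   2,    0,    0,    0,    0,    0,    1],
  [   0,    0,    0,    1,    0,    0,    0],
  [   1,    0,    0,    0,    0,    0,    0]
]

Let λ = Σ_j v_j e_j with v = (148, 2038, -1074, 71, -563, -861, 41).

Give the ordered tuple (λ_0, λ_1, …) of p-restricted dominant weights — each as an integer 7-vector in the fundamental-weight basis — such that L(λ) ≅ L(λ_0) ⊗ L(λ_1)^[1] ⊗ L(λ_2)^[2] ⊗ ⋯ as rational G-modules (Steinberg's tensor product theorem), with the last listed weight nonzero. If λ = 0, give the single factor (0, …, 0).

((3, 4, 3, 3, 2, 1, 3), (2, 4, 2, 3, 2, 4, 4), (4, 4, 2, 1, 3, 2, 0), (3, 1, 4, 1, 2, 0, 1))

Converting to the ω-basis (c_i = row i of M dotted with v = (148, 2038, -1074, 71, -563, -861, 41)):
  c_1 = -3*148 + 0*2038 + -1*-1074 + -2*71 + 0*-563 + 0*-861 + 0*41 = 488
  c_2 = -2*148 + -1*2038 + 0*-1074 + 0*71 + 0*-563 + -3*-861 + 0*41 = 249
  c_3 = 0*148 + 0*2038 + 0*-1074 + 0*71 + -1*-563 + 0*-861 + 0*41 = 563
  c_4 = -1*148 + 1*2038 + 0*-1074 + 0*71 + 0*-563 + 2*-861 + 0*41 = 168
  c_5 = 2*148 + 0*2038 + 0*-1074 + 0*71 + 0*-563 + 0*-861 + 1*41 = 337
  c_6 = 0*148 + 0*2038 + 0*-1074 + 1*71 + 0*-563 + 0*-861 + 0*41 = 71
  c_7 = 1*148 + 0*2038 + 0*-1074 + 0*71 + 0*-563 + 0*-861 + 0*41 = 148
Writing each c_i in base p = 5:
  c_1 = 488 = 3·5^0 + 2·5^1 + 4·5^2 + 3·5^3
  c_2 = 249 = 4·5^0 + 4·5^1 + 4·5^2 + 1·5^3
  c_3 = 563 = 3·5^0 + 2·5^1 + 2·5^2 + 4·5^3
  c_4 = 168 = 3·5^0 + 3·5^1 + 1·5^2 + 1·5^3
  c_5 = 337 = 2·5^0 + 2·5^1 + 3·5^2 + 2·5^3
  c_6 = 71 = 1·5^0 + 4·5^1 + 2·5^2
  c_7 = 148 = 3·5^0 + 4·5^1 + 0·5^2 + 1·5^3
Factor λ_0 = (3, 4, 3, 3, 2, 1, 3)
Factor λ_1 = (2, 4, 2, 3, 2, 4, 4)
Factor λ_2 = (4, 4, 2, 1, 3, 2, 0)
Factor λ_3 = (3, 1, 4, 1, 2, 0, 1)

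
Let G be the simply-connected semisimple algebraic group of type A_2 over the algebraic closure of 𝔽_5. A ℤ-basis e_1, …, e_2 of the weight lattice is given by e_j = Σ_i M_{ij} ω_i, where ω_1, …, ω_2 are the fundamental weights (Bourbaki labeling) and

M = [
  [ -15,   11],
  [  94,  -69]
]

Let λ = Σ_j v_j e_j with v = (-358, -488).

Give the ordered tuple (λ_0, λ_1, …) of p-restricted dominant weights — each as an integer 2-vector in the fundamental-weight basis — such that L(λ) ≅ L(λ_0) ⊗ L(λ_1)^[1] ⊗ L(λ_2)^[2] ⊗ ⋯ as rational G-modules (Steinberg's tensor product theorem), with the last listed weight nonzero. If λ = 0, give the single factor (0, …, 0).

((2, 0), (0, 4))

ω-coordinates c = M·v, v = (-358, -488):
  c_1 = (-15)·(-358) + (11)·(-488) = 2
  c_2 = (94)·(-358) + (-69)·(-488) = 20
Writing each c_i in base p = 5:
  c_1 = 2 = 2·5^0
  c_2 = 20 = 0·5^0 + 4·5^1
λ_0 = (2, 0)
λ_1 = (0, 4)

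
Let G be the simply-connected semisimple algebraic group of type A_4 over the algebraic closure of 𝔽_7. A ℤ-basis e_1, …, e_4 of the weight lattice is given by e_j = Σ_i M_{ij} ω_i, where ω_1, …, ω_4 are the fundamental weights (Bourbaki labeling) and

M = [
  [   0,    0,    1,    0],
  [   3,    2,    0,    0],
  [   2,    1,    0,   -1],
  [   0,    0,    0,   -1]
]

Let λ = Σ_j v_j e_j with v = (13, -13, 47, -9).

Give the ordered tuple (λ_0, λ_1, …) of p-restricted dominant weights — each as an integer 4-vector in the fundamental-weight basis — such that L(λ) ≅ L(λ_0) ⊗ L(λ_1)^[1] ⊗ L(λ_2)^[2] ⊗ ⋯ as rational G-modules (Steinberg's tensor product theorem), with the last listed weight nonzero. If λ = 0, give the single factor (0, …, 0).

((5, 6, 1, 2), (6, 1, 3, 1))

Converting to the ω-basis (c_i = row i of M dotted with v = (13, -13, 47, -9)):
  c_1 = 0·13 + (0)·(-13) + 1·47 + (0)·(-9) = 47
  c_2 = 3·13 + (2)·(-13) + 0·47 + (0)·(-9) = 13
  c_3 = 2·13 + (1)·(-13) + 0·47 + (-1)·(-9) = 22
  c_4 = 0·13 + (0)·(-13) + 0·47 + (-1)·(-9) = 9
Writing each c_i in base p = 7:
  c_1 = 47 = 5·7^0 + 6·7^1
  c_2 = 13 = 6·7^0 + 1·7^1
  c_3 = 22 = 1·7^0 + 3·7^1
  c_4 = 9 = 2·7^0 + 1·7^1
λ_0 = (5, 6, 1, 2)
λ_1 = (6, 1, 3, 1)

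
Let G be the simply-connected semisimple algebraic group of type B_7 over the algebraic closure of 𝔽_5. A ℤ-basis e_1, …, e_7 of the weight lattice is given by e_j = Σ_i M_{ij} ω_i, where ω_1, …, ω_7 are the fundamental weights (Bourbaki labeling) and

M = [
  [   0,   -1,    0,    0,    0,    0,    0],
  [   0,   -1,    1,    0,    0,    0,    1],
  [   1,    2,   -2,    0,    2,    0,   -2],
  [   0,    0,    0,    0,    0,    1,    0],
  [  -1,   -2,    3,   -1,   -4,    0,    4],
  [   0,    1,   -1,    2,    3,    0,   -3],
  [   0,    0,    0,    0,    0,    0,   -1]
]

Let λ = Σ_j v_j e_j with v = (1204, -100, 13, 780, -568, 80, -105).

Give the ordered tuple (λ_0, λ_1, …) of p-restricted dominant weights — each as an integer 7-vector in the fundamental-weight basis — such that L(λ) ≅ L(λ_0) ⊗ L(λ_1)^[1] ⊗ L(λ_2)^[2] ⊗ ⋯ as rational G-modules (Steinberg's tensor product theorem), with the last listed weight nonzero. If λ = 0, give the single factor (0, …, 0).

((0, 3, 2, 0, 2, 3, 0), (0, 1, 0, 1, 1, 1, 1), (4, 0, 2, 3, 4, 2, 4))

Converting to the ω-basis (c_i = row i of M dotted with v = (1204, -100, 13, 780, -568, 80, -105)):
  c_1 = 0*1204 + -1*-100 + 0*13 + 0*780 + 0*-568 + 0*80 + 0*-105 = 100
  c_2 = 0*1204 + -1*-100 + 1*13 + 0*780 + 0*-568 + 0*80 + 1*-105 = 8
  c_3 = 1*1204 + 2*-100 + -2*13 + 0*780 + 2*-568 + 0*80 + -2*-105 = 52
  c_4 = 0*1204 + 0*-100 + 0*13 + 0*780 + 0*-568 + 1*80 + 0*-105 = 80
  c_5 = -1*1204 + -2*-100 + 3*13 + -1*780 + -4*-568 + 0*80 + 4*-105 = 107
  c_6 = 0*1204 + 1*-100 + -1*13 + 2*780 + 3*-568 + 0*80 + -3*-105 = 58
  c_7 = 0*1204 + 0*-100 + 0*13 + 0*780 + 0*-568 + 0*80 + -1*-105 = 105
Writing each c_i in base p = 5:
  c_1 = 100 = 0·5^0 + 0·5^1 + 4·5^2
  c_2 = 8 = 3·5^0 + 1·5^1
  c_3 = 52 = 2·5^0 + 0·5^1 + 2·5^2
  c_4 = 80 = 0·5^0 + 1·5^1 + 3·5^2
  c_5 = 107 = 2·5^0 + 1·5^1 + 4·5^2
  c_6 = 58 = 3·5^0 + 1·5^1 + 2·5^2
  c_7 = 105 = 0·5^0 + 1·5^1 + 4·5^2
λ_0 = (0, 3, 2, 0, 2, 3, 0)
λ_1 = (0, 1, 0, 1, 1, 1, 1)
λ_2 = (4, 0, 2, 3, 4, 2, 4)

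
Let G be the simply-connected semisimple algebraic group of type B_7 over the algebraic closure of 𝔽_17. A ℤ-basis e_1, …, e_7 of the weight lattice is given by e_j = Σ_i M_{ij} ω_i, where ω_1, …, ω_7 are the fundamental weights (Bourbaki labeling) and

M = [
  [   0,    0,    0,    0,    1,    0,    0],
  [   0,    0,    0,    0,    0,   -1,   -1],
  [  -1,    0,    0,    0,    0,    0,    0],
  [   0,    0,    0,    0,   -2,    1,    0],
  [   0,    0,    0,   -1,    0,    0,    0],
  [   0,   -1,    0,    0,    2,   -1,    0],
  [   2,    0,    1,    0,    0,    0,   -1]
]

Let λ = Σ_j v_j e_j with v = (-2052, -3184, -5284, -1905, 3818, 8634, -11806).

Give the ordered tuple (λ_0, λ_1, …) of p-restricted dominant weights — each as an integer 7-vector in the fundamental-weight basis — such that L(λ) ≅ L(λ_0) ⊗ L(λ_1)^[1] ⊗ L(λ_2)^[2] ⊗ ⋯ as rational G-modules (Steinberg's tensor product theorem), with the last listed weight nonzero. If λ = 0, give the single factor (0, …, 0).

((10, 10, 12, 12, 1, 10, 4), (3, 16, 1, 7, 10, 9, 6), (13, 10, 7, 3, 6, 7, 8))

In the fundamental-weight basis, λ has coordinates c = M·v (v = (-2052, -3184, -5284, -1905, 3818, 8634, -11806)):
  c_1 = (0)·(-2052) + (0)·(-3184) + (0)·(-5284) + (0)·(-1905) + 1·3818 + 0·8634 + (0)·(-11806) = 3818
  c_2 = (0)·(-2052) + (0)·(-3184) + (0)·(-5284) + (0)·(-1905) + 0·3818 + (-1)·(8634) + (-1)·(-11806) = 3172
  c_3 = (-1)·(-2052) + (0)·(-3184) + (0)·(-5284) + (0)·(-1905) + 0·3818 + 0·8634 + (0)·(-11806) = 2052
  c_4 = (0)·(-2052) + (0)·(-3184) + (0)·(-5284) + (0)·(-1905) + (-2)·(3818) + 1·8634 + (0)·(-11806) = 998
  c_5 = (0)·(-2052) + (0)·(-3184) + (0)·(-5284) + (-1)·(-1905) + 0·3818 + 0·8634 + (0)·(-11806) = 1905
  c_6 = (0)·(-2052) + (-1)·(-3184) + (0)·(-5284) + (0)·(-1905) + 2·3818 + (-1)·(8634) + (0)·(-11806) = 2186
  c_7 = (2)·(-2052) + (0)·(-3184) + (1)·(-5284) + (0)·(-1905) + 0·3818 + 0·8634 + (-1)·(-11806) = 2418
Expand coordinatewise in base 17:
  c_1 = 3818 = 10·17^0 + 3·17^1 + 13·17^2
  c_2 = 3172 = 10·17^0 + 16·17^1 + 10·17^2
  c_3 = 2052 = 12·17^0 + 1·17^1 + 7·17^2
  c_4 = 998 = 12·17^0 + 7·17^1 + 3·17^2
  c_5 = 1905 = 1·17^0 + 10·17^1 + 6·17^2
  c_6 = 2186 = 10·17^0 + 9·17^1 + 7·17^2
  c_7 = 2418 = 4·17^0 + 6·17^1 + 8·17^2
Factor λ_0 = (10, 10, 12, 12, 1, 10, 4)
Factor λ_1 = (3, 16, 1, 7, 10, 9, 6)
Factor λ_2 = (13, 10, 7, 3, 6, 7, 8)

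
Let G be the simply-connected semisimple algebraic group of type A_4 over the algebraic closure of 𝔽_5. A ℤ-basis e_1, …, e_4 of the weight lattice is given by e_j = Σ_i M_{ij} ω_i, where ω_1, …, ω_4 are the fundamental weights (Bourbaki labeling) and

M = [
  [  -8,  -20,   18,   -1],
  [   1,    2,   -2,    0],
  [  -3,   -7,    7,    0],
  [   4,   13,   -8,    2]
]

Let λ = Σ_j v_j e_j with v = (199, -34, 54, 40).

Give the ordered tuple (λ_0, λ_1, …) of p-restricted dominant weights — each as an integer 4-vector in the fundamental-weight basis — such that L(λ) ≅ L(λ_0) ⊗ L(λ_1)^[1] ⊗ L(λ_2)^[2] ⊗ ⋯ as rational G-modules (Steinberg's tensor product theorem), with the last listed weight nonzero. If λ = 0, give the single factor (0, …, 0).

((0, 3, 4, 2), (4, 4, 3, 0))

ω-coordinates c = M·v, v = (199, -34, 54, 40):
  c_1 = (-8)·(199) + (-20)·(-34) + 18·54 + (-1)·(40) = 20
  c_2 = 1·199 + (2)·(-34) + (-2)·(54) + 0·40 = 23
  c_3 = (-3)·(199) + (-7)·(-34) + 7·54 + 0·40 = 19
  c_4 = 4·199 + (13)·(-34) + (-8)·(54) + 2·40 = 2
Writing each c_i in base p = 5:
  c_1 = 20 = 0·5^0 + 4·5^1
  c_2 = 23 = 3·5^0 + 4·5^1
  c_3 = 19 = 4·5^0 + 3·5^1
  c_4 = 2 = 2·5^0
Factor λ_0 = (0, 3, 4, 2)
Factor λ_1 = (4, 4, 3, 0)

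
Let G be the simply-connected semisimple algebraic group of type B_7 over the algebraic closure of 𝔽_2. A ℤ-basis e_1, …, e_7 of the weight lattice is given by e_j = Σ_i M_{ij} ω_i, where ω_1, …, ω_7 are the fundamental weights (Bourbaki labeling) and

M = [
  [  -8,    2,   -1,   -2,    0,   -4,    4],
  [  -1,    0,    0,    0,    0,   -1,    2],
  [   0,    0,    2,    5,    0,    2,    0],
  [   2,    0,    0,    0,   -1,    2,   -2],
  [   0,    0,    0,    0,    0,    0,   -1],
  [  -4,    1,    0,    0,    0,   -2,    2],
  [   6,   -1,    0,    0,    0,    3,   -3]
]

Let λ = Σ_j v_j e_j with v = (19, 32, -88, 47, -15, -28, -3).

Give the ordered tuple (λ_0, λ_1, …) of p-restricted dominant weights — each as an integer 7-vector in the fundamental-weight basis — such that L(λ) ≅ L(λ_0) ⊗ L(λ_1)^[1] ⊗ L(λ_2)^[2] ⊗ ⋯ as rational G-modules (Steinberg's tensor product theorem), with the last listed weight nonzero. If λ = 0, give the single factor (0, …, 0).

((0, 1, 1, 1, 1, 0, 1), (1, 1, 1, 1, 1, 1, 1), (1, 0, 0, 0, 0, 1, 1))

Converting to the ω-basis (c_i = row i of M dotted with v = (19, 32, -88, 47, -15, -28, -3)):
  c_1 = -8*19 + 2*32 + -1*-88 + -2*47 + 0*-15 + -4*-28 + 4*-3 = 6
  c_2 = -1*19 + 0*32 + 0*-88 + 0*47 + 0*-15 + -1*-28 + 2*-3 = 3
  c_3 = 0*19 + 0*32 + 2*-88 + 5*47 + 0*-15 + 2*-28 + 0*-3 = 3
  c_4 = 2*19 + 0*32 + 0*-88 + 0*47 + -1*-15 + 2*-28 + -2*-3 = 3
  c_5 = 0*19 + 0*32 + 0*-88 + 0*47 + 0*-15 + 0*-28 + -1*-3 = 3
  c_6 = -4*19 + 1*32 + 0*-88 + 0*47 + 0*-15 + -2*-28 + 2*-3 = 6
  c_7 = 6*19 + -1*32 + 0*-88 + 0*47 + 0*-15 + 3*-28 + -3*-3 = 7
Writing each c_i in base p = 2:
  c_1 = 6 = 0·2^0 + 1·2^1 + 1·2^2
  c_2 = 3 = 1·2^0 + 1·2^1
  c_3 = 3 = 1·2^0 + 1·2^1
  c_4 = 3 = 1·2^0 + 1·2^1
  c_5 = 3 = 1·2^0 + 1·2^1
  c_6 = 6 = 0·2^0 + 1·2^1 + 1·2^2
  c_7 = 7 = 1·2^0 + 1·2^1 + 1·2^2
λ_0 = (0, 1, 1, 1, 1, 0, 1)
λ_1 = (1, 1, 1, 1, 1, 1, 1)
λ_2 = (1, 0, 0, 0, 0, 1, 1)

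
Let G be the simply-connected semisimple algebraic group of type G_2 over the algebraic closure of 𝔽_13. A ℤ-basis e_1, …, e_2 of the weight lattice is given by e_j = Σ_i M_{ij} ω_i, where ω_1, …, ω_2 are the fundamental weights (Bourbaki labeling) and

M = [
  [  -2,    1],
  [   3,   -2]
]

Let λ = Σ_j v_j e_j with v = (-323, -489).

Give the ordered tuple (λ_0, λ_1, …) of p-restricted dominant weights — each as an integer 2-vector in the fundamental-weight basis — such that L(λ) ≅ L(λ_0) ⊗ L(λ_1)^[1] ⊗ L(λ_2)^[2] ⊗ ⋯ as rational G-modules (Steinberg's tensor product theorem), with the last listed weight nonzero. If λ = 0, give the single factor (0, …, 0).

Change of basis e → ω: c = M·v where v = (-323, -489):
  c_1 = (-2)·(-323) + (1)·(-489) = 157
  c_2 = (3)·(-323) + (-2)·(-489) = 9
Writing each c_i in base p = 13:
  c_1 = 157 = 1·13^0 + 12·13^1
  c_2 = 9 = 9·13^0
p-restricted factor λ_0 = (1, 9)
p-restricted factor λ_1 = (12, 0)

((1, 9), (12, 0))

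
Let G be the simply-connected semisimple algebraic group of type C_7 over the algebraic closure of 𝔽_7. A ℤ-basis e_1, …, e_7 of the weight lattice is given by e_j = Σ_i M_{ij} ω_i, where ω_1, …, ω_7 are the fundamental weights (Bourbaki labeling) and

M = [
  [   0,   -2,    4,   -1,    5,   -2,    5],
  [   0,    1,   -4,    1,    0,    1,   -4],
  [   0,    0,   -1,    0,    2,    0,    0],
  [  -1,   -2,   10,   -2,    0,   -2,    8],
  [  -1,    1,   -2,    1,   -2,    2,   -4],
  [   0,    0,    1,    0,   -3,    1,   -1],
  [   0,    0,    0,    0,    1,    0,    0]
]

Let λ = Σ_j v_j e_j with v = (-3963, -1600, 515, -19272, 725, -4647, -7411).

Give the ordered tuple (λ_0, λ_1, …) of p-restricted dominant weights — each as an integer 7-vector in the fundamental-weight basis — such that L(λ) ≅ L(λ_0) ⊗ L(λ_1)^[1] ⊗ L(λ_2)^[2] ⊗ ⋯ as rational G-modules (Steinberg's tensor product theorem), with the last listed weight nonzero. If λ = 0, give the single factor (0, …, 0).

ω-coordinates c = M·v, v = (-3963, -1600, 515, -19272, 725, -4647, -7411):
  c_1 = (0)·(-3963) + (-2)·(-1600) + 4·515 + (-1)·(-19272) + 5·725 + (-2)·(-4647) + (5)·(-7411) = 396
  c_2 = (0)·(-3963) + (1)·(-1600) + (-4)·(515) + (1)·(-19272) + 0·725 + (1)·(-4647) + (-4)·(-7411) = 2065
  c_3 = (0)·(-3963) + (0)·(-1600) + (-1)·(515) + (0)·(-19272) + 2·725 + (0)·(-4647) + (0)·(-7411) = 935
  c_4 = (-1)·(-3963) + (-2)·(-1600) + 10·515 + (-2)·(-19272) + 0·725 + (-2)·(-4647) + (8)·(-7411) = 863
  c_5 = (-1)·(-3963) + (1)·(-1600) + (-2)·(515) + (1)·(-19272) + (-2)·(725) + (2)·(-4647) + (-4)·(-7411) = 961
  c_6 = (0)·(-3963) + (0)·(-1600) + 1·515 + (0)·(-19272) + (-3)·(725) + (1)·(-4647) + (-1)·(-7411) = 1104
  c_7 = (0)·(-3963) + (0)·(-1600) + 0·515 + (0)·(-19272) + 1·725 + (0)·(-4647) + (0)·(-7411) = 725
Writing each c_i in base p = 7:
  c_1 = 396 = 4·7^0 + 0·7^1 + 1·7^2 + 1·7^3
  c_2 = 2065 = 0·7^0 + 1·7^1 + 0·7^2 + 6·7^3
  c_3 = 935 = 4·7^0 + 0·7^1 + 5·7^2 + 2·7^3
  c_4 = 863 = 2·7^0 + 4·7^1 + 3·7^2 + 2·7^3
  c_5 = 961 = 2·7^0 + 4·7^1 + 5·7^2 + 2·7^3
  c_6 = 1104 = 5·7^0 + 3·7^1 + 1·7^2 + 3·7^3
  c_7 = 725 = 4·7^0 + 5·7^1 + 0·7^2 + 2·7^3
Factor λ_0 = (4, 0, 4, 2, 2, 5, 4)
Factor λ_1 = (0, 1, 0, 4, 4, 3, 5)
Factor λ_2 = (1, 0, 5, 3, 5, 1, 0)
Factor λ_3 = (1, 6, 2, 2, 2, 3, 2)

((4, 0, 4, 2, 2, 5, 4), (0, 1, 0, 4, 4, 3, 5), (1, 0, 5, 3, 5, 1, 0), (1, 6, 2, 2, 2, 3, 2))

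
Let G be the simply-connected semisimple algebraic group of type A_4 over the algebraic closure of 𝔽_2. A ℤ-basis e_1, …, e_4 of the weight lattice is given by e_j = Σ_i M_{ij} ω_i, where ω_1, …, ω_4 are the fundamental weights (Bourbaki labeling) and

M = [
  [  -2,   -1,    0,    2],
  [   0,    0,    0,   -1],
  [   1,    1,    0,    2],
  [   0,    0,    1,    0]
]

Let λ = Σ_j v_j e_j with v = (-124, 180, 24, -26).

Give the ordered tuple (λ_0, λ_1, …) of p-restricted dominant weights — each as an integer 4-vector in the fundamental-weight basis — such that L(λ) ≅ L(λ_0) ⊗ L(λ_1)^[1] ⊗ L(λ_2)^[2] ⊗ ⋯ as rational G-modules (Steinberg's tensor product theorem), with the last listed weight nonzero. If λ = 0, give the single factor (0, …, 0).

ω-coordinates c = M·v, v = (-124, 180, 24, -26):
  c_1 = (-2)·(-124) + (-1)·(180) + (0)·(24) + (2)·(-26) = 16
  c_2 = (0)·(-124) + (0)·(180) + (0)·(24) + (-1)·(-26) = 26
  c_3 = (1)·(-124) + (1)·(180) + (0)·(24) + (2)·(-26) = 4
  c_4 = (0)·(-124) + (0)·(180) + (1)·(24) + (0)·(-26) = 24
Writing each c_i in base p = 2:
  c_1 = 16 = 0·2^0 + 0·2^1 + 0·2^2 + 0·2^3 + 1·2^4
  c_2 = 26 = 0·2^0 + 1·2^1 + 0·2^2 + 1·2^3 + 1·2^4
  c_3 = 4 = 0·2^0 + 0·2^1 + 1·2^2
  c_4 = 24 = 0·2^0 + 0·2^1 + 0·2^2 + 1·2^3 + 1·2^4
λ_0 = (0, 0, 0, 0)
λ_1 = (0, 1, 0, 0)
λ_2 = (0, 0, 1, 0)
λ_3 = (0, 1, 0, 1)
λ_4 = (1, 1, 0, 1)

((0, 0, 0, 0), (0, 1, 0, 0), (0, 0, 1, 0), (0, 1, 0, 1), (1, 1, 0, 1))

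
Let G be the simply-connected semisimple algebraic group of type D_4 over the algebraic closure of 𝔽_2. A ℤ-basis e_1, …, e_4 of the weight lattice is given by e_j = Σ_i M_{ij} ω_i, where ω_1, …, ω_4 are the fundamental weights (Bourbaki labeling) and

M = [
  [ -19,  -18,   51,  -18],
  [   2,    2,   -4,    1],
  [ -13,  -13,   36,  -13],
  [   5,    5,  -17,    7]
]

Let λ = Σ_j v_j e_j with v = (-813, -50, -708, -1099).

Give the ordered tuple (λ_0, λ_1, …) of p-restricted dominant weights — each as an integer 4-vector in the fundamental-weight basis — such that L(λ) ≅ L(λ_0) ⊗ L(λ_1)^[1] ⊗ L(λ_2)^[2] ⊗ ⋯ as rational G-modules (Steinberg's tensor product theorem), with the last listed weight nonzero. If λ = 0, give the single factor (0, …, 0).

In the fundamental-weight basis, λ has coordinates c = M·v (v = (-813, -50, -708, -1099)):
  c_1 = (-19)·(-813) + (-18)·(-50) + (51)·(-708) + (-18)·(-1099) = 21
  c_2 = (2)·(-813) + (2)·(-50) + (-4)·(-708) + (1)·(-1099) = 7
  c_3 = (-13)·(-813) + (-13)·(-50) + (36)·(-708) + (-13)·(-1099) = 18
  c_4 = (5)·(-813) + (5)·(-50) + (-17)·(-708) + (7)·(-1099) = 28
Base-2 expansion of each c_i:
  c_1 = 21 = 1·2^0 + 0·2^1 + 1·2^2 + 0·2^3 + 1·2^4
  c_2 = 7 = 1·2^0 + 1·2^1 + 1·2^2
  c_3 = 18 = 0·2^0 + 1·2^1 + 0·2^2 + 0·2^3 + 1·2^4
  c_4 = 28 = 0·2^0 + 0·2^1 + 1·2^2 + 1·2^3 + 1·2^4
p-restricted factor λ_0 = (1, 1, 0, 0)
p-restricted factor λ_1 = (0, 1, 1, 0)
p-restricted factor λ_2 = (1, 1, 0, 1)
p-restricted factor λ_3 = (0, 0, 0, 1)
p-restricted factor λ_4 = (1, 0, 1, 1)

((1, 1, 0, 0), (0, 1, 1, 0), (1, 1, 0, 1), (0, 0, 0, 1), (1, 0, 1, 1))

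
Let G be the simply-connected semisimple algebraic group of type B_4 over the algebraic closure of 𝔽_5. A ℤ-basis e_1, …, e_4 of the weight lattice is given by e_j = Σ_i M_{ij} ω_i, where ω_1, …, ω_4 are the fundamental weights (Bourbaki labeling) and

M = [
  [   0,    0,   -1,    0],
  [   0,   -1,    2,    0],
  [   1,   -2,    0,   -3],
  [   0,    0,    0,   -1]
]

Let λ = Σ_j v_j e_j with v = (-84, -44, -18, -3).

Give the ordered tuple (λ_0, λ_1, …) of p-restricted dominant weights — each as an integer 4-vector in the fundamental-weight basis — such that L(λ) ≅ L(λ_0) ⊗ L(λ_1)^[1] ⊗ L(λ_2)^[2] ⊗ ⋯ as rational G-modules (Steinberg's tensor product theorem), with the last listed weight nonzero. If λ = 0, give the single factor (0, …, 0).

((3, 3, 3, 3), (3, 1, 2, 0))

In the fundamental-weight basis, λ has coordinates c = M·v (v = (-84, -44, -18, -3)):
  c_1 = (0)·(-84) + (0)·(-44) + (-1)·(-18) + (0)·(-3) = 18
  c_2 = (0)·(-84) + (-1)·(-44) + (2)·(-18) + (0)·(-3) = 8
  c_3 = (1)·(-84) + (-2)·(-44) + (0)·(-18) + (-3)·(-3) = 13
  c_4 = (0)·(-84) + (0)·(-44) + (0)·(-18) + (-1)·(-3) = 3
Expand coordinatewise in base 5:
  c_1 = 18 = 3·5^0 + 3·5^1
  c_2 = 8 = 3·5^0 + 1·5^1
  c_3 = 13 = 3·5^0 + 2·5^1
  c_4 = 3 = 3·5^0
λ_0 = (3, 3, 3, 3)
λ_1 = (3, 1, 2, 0)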